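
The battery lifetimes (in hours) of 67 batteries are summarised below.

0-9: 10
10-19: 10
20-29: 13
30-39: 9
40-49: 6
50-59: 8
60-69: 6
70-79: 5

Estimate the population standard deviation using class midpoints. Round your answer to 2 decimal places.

21.68

Midpoints: 4.5, 14.5, 24.5, 34.5, 44.5, 54.5, 64.5, 74.5
n = 67, Σfm = 2281.5, mean = 34.0522
Σfm² = 109176.75
Σf(m − x̄)² = Σfm² − (Σfm)²/n = 109176.75 − 2281.5²/67 = 31486.5672
Population variance = 31486.5672 / 67 = 469.9488
Standard deviation = √469.9488 = 21.6783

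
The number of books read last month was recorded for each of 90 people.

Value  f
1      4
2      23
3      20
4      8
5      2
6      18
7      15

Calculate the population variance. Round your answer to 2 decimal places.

3.96

Values: 1, 2, 3, 4, 5, 6, 7
n = 90, Σfx = 365, mean = 4.0556
Σfx² = 1837
Σf(x − x̄)² = Σfx² − (Σfx)²/n = 1837 − 365²/90 = 356.7222
Population variance = 356.7222 / 90 = 3.9636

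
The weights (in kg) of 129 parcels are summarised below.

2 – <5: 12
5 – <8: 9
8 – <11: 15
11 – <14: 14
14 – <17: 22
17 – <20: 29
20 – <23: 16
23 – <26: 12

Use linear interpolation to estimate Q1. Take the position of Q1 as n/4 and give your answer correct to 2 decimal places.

Cumulative frequencies: 12, 21, 36, 50, 72, 101, 117, 129
n = 129; position = n/4 = 32.25.
This falls in the class 8 – <11: L = 8, F = 21, f = 15, h = 3.
Lower quartile ≈ 8 + ((32.25 − 21) / 15) × 3 = 10.2500

10.25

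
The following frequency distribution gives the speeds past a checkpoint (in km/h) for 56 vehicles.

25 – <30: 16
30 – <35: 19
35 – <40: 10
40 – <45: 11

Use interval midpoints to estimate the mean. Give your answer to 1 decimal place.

Midpoints: 27.5, 32.5, 37.5, 42.5
Σfm = 16×27.5 + 19×32.5 + 10×37.5 + 11×42.5 = 1900
n = Σf = 56
Mean = 1900 / 56 = 33.9286

33.9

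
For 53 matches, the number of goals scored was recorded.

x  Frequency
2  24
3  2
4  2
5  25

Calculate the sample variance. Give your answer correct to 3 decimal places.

2.139

Values: 2, 3, 4, 5
n = 53, Σfx = 187, mean = 3.5283
Σfx² = 771
Σf(x − x̄)² = Σfx² − (Σfx)²/n = 771 − 187²/53 = 111.2075
Sample variance = 111.2075 / 52 = 2.1386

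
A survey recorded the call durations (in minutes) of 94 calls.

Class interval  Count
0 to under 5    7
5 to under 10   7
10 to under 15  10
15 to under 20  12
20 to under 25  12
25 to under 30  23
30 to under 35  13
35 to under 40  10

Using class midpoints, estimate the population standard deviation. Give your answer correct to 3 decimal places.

10.210

Midpoints: 2.5, 7.5, 12.5, 17.5, 22.5, 27.5, 32.5, 37.5
n = 94, Σfm = 2105, mean = 22.3936
Σfm² = 56937.5
Σf(m − x̄)² = Σfm² − (Σfm)²/n = 56937.5 − 2105²/94 = 9798.9362
Population variance = 9798.9362 / 94 = 104.2440
Standard deviation = √104.2440 = 10.2100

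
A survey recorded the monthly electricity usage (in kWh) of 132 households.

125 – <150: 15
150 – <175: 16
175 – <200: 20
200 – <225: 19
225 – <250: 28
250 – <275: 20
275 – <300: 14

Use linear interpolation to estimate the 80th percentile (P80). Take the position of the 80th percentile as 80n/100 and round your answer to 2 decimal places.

Cumulative frequencies: 15, 31, 51, 70, 98, 118, 132
n = 132; position = 80n/100 = 105.6.
This falls in the class 250 – <275: L = 250, F = 98, f = 20, h = 25.
80th percentile ≈ 250 + ((105.6 − 98) / 20) × 25 = 259.5000

259.50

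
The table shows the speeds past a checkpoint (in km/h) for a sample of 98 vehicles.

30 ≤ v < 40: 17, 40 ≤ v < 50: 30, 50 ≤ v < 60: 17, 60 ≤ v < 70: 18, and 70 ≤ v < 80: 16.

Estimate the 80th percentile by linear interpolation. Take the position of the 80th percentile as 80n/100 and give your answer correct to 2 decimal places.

68.00

Cumulative frequencies: 17, 47, 64, 82, 98
n = 98; position = 80n/100 = 78.4.
This falls in the class 60 ≤ v < 70: L = 60, F = 64, f = 18, h = 10.
80th percentile ≈ 60 + ((78.4 − 64) / 18) × 10 = 68.0000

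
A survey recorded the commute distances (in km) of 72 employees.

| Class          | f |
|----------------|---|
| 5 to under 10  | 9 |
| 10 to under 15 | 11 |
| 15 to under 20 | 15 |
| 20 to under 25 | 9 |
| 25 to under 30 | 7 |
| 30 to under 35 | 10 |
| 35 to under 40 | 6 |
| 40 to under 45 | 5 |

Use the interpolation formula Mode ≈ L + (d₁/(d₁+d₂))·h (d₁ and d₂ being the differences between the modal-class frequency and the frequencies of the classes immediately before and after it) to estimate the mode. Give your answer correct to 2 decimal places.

Modal class: 15 to under 20 (highest frequency 15).
d₁ = 15 − 11 = 4, d₂ = 15 − 9 = 6
Mode ≈ 15 + (4/(4+6)) × 5 = 15 + 2.0000 = 17.0000

17.00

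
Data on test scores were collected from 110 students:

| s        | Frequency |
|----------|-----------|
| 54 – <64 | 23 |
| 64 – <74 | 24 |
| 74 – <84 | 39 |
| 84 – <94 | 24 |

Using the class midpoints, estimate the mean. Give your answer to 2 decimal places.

Midpoints: 59, 69, 79, 89
Σfm = 23×59 + 24×69 + 39×79 + 24×89 = 8230
n = Σf = 110
Mean = 8230 / 110 = 74.8182

74.82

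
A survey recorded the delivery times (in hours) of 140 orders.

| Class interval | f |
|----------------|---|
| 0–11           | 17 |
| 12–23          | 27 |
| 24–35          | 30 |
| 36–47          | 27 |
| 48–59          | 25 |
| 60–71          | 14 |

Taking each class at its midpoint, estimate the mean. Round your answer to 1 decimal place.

34.5

Midpoints: 5.5, 17.5, 29.5, 41.5, 53.5, 65.5
Σfm = 17×5.5 + 27×17.5 + 30×29.5 + 27×41.5 + 25×53.5 + 14×65.5 = 4826
n = Σf = 140
Mean = 4826 / 140 = 34.4714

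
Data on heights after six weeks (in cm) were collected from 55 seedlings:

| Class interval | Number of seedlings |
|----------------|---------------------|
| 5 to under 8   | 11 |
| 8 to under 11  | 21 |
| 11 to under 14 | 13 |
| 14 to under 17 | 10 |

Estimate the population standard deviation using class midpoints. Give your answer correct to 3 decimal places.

3.005

Midpoints: 6.5, 9.5, 12.5, 15.5
n = 55, Σfm = 588.5, mean = 10.7000
Σfm² = 6793.75
Σf(m − x̄)² = Σfm² − (Σfm)²/n = 6793.75 − 588.5²/55 = 496.8000
Population variance = 496.8000 / 55 = 9.0327
Standard deviation = √9.0327 = 3.0054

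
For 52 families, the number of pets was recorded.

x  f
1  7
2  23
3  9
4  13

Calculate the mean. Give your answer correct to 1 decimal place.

2.5

Values: 1, 2, 3, 4
Σfx = 7×1 + 23×2 + 9×3 + 13×4 = 132
n = Σf = 52
Mean = 132 / 52 = 2.5385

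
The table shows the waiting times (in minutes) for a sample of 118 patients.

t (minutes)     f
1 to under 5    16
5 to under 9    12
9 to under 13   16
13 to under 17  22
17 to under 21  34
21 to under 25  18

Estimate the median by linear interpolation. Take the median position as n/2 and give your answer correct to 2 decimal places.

15.73

Cumulative frequencies: 16, 28, 44, 66, 100, 118
n = 118; position = n/2 = 59.
This falls in the class 13 to under 17: L = 13, F = 44, f = 22, h = 4.
Median ≈ 13 + ((59 − 44) / 22) × 4 = 15.7273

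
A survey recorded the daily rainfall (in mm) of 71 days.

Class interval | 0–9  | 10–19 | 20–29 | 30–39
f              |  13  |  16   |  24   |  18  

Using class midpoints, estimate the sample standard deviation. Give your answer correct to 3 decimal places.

10.548

Midpoints: 4.5, 14.5, 24.5, 34.5
n = 71, Σfm = 1499.5, mean = 21.1197
Σfm² = 39457.75
Σf(m − x̄)² = Σfm² − (Σfm)²/n = 39457.75 − 1499.5²/71 = 7788.7324
Sample variance = 7788.7324 / 70 = 111.2676
Standard deviation = √111.2676 = 10.5483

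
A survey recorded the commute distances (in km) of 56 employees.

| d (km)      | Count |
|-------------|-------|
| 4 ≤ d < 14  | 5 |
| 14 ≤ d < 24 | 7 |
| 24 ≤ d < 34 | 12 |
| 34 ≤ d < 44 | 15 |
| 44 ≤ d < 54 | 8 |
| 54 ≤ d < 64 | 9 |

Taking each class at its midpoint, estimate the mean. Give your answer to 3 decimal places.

36.321

Midpoints: 9, 19, 29, 39, 49, 59
Σfm = 5×9 + 7×19 + 12×29 + 15×39 + 8×49 + 9×59 = 2034
n = Σf = 56
Mean = 2034 / 56 = 36.3214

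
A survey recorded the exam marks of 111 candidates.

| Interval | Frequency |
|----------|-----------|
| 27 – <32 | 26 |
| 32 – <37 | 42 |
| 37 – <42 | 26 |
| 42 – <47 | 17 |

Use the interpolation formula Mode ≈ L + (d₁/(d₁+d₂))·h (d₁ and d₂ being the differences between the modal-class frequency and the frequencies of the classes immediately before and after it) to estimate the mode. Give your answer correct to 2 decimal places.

34.50

Modal class: 32 – <37 (highest frequency 42).
d₁ = 42 − 26 = 16, d₂ = 42 − 26 = 16
Mode ≈ 32 + (16/(16+16)) × 5 = 32 + 2.5000 = 34.5000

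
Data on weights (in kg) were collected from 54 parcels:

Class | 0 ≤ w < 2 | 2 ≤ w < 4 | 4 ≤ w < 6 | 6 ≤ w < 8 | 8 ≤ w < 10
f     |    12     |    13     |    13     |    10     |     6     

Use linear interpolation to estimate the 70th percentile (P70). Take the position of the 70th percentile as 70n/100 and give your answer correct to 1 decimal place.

Cumulative frequencies: 12, 25, 38, 48, 54
n = 54; position = 70n/100 = 37.8.
This falls in the class 4 ≤ w < 6: L = 4, F = 25, f = 13, h = 2.
70th percentile ≈ 4 + ((37.8 − 25) / 13) × 2 = 5.9692

6.0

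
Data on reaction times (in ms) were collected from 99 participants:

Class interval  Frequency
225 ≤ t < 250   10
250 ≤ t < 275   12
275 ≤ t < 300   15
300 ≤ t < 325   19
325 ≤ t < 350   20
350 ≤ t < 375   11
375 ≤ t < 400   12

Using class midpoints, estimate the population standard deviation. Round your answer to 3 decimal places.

Midpoints: 237.5, 262.5, 287.5, 312.5, 337.5, 362.5, 387.5
n = 99, Σfm = 31162.5, mean = 314.7727
Σfm² = 10011718.75
Σf(m − x̄)² = Σfm² − (Σfm)²/n = 10011718.75 − 31162.5²/99 = 202613.6364
Population variance = 202613.6364 / 99 = 2046.6024
Standard deviation = √2046.6024 = 45.2394

45.239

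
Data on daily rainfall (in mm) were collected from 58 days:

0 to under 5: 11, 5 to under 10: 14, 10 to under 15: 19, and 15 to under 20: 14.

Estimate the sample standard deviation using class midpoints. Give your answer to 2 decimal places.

Midpoints: 2.5, 7.5, 12.5, 17.5
n = 58, Σfm = 615, mean = 10.6034
Σfm² = 8112.5
Σf(m − x̄)² = Σfm² − (Σfm)²/n = 8112.5 − 615²/58 = 1591.3793
Sample variance = 1591.3793 / 57 = 27.9189
Standard deviation = √27.9189 = 5.2838

5.28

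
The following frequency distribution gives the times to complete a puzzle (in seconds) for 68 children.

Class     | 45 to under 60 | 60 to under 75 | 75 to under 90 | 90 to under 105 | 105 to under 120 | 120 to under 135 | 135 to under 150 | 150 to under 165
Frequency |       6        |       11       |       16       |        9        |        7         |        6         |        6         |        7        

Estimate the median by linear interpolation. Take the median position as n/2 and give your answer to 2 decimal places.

Cumulative frequencies: 6, 17, 33, 42, 49, 55, 61, 68
n = 68; position = n/2 = 34.
This falls in the class 90 to under 105: L = 90, F = 33, f = 9, h = 15.
Median ≈ 90 + ((34 − 33) / 9) × 15 = 91.6667

91.67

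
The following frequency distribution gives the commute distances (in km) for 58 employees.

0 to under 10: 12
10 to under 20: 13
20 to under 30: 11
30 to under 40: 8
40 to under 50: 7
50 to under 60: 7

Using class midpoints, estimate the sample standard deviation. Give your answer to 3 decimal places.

Midpoints: 5, 15, 25, 35, 45, 55
n = 58, Σfm = 1510, mean = 26.0345
Σfm² = 55250
Σf(m − x̄)² = Σfm² − (Σfm)²/n = 55250 − 1510²/58 = 15937.9310
Sample variance = 15937.9310 / 57 = 279.6128
Standard deviation = √279.6128 = 16.7216

16.722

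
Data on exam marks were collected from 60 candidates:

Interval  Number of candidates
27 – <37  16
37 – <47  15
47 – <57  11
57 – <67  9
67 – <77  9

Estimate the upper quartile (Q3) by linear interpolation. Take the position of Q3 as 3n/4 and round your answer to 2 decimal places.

Cumulative frequencies: 16, 31, 42, 51, 60
n = 60; position = 3n/4 = 45.
This falls in the class 57 – <67: L = 57, F = 42, f = 9, h = 10.
Upper quartile ≈ 57 + ((45 − 42) / 9) × 10 = 60.3333

60.33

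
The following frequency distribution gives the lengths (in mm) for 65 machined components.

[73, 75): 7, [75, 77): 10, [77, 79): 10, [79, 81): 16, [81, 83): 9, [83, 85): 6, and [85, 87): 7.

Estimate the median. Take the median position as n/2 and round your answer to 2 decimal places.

Cumulative frequencies: 7, 17, 27, 43, 52, 58, 65
n = 65; position = n/2 = 32.5.
This falls in the class [79, 81): L = 79, F = 27, f = 16, h = 2.
Median ≈ 79 + ((32.5 − 27) / 16) × 2 = 79.6875

79.69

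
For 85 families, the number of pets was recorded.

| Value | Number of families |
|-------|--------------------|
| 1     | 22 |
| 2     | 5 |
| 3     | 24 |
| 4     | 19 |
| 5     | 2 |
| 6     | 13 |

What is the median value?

Cumulative frequencies: 22, 27, 51, 70, 72, 85
n = 85, so the median is the value in position (n+1)/2 = 43.
Position 43 falls at value 3.

3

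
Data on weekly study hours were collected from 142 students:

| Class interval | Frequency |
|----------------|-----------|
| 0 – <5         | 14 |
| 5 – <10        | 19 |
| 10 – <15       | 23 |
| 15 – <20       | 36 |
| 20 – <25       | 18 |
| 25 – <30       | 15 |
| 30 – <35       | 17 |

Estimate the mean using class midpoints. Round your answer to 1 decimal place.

17.4

Midpoints: 2.5, 7.5, 12.5, 17.5, 22.5, 27.5, 32.5
Σfm = 14×2.5 + 19×7.5 + 23×12.5 + 36×17.5 + 18×22.5 + 15×27.5 + 17×32.5 = 2465
n = Σf = 142
Mean = 2465 / 142 = 17.3592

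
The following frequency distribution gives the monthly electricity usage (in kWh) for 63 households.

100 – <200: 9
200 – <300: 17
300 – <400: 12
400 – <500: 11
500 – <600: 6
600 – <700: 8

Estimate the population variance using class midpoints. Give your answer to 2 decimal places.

Midpoints: 150, 250, 350, 450, 550, 650
n = 63, Σfm = 23250, mean = 369.0476
Σfm² = 10157500
Σf(m − x̄)² = Σfm² − (Σfm)²/n = 10157500 − 23250²/63 = 1577142.8571
Population variance = 1577142.8571 / 63 = 25034.0136

25034.01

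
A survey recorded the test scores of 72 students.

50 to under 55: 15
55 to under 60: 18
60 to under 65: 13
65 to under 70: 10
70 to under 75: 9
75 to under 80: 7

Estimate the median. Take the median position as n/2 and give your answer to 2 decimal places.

Cumulative frequencies: 15, 33, 46, 56, 65, 72
n = 72; position = n/2 = 36.
This falls in the class 60 to under 65: L = 60, F = 33, f = 13, h = 5.
Median ≈ 60 + ((36 − 33) / 13) × 5 = 61.1538

61.15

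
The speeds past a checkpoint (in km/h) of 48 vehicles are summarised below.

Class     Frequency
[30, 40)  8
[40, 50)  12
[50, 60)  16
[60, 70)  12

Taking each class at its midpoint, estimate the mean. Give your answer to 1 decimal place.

51.7

Midpoints: 35, 45, 55, 65
Σfm = 8×35 + 12×45 + 16×55 + 12×65 = 2480
n = Σf = 48
Mean = 2480 / 48 = 51.6667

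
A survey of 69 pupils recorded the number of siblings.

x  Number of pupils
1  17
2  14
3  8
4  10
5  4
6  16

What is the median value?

Cumulative frequencies: 17, 31, 39, 49, 53, 69
n = 69, so the median is the value in position (n+1)/2 = 35.
Position 35 falls at value 3.

3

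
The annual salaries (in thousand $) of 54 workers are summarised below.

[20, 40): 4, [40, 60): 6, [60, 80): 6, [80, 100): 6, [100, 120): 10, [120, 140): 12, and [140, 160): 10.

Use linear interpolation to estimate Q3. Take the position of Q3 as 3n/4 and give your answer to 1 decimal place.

134.2

Cumulative frequencies: 4, 10, 16, 22, 32, 44, 54
n = 54; position = 3n/4 = 40.5.
This falls in the class [120, 140): L = 120, F = 32, f = 12, h = 20.
Upper quartile ≈ 120 + ((40.5 − 32) / 12) × 20 = 134.1667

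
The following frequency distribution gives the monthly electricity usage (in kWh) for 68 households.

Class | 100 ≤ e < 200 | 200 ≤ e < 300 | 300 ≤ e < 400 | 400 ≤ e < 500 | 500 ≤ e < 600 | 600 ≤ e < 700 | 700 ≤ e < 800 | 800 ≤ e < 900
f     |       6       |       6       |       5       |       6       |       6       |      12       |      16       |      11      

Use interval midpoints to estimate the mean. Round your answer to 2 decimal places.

Midpoints: 150, 250, 350, 450, 550, 650, 750, 850
Σfm = 6×150 + 6×250 + 5×350 + 6×450 + 6×550 + 12×650 + 16×750 + 11×850 = 39300
n = Σf = 68
Mean = 39300 / 68 = 577.9412

577.94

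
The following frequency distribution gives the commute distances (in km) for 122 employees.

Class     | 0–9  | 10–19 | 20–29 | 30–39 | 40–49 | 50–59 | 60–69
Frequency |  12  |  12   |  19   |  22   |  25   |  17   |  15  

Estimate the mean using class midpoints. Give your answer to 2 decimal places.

Midpoints: 4.5, 14.5, 24.5, 34.5, 44.5, 54.5, 64.5
Σfm = 12×4.5 + 12×14.5 + 19×24.5 + 22×34.5 + 25×44.5 + 17×54.5 + 15×64.5 = 4459
n = Σf = 122
Mean = 4459 / 122 = 36.5492

36.55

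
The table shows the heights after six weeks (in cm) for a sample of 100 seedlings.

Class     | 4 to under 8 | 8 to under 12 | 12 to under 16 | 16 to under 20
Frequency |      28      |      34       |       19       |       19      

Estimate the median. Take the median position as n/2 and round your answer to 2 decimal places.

Cumulative frequencies: 28, 62, 81, 100
n = 100; position = n/2 = 50.
This falls in the class 8 to under 12: L = 8, F = 28, f = 34, h = 4.
Median ≈ 8 + ((50 − 28) / 34) × 4 = 10.5882

10.59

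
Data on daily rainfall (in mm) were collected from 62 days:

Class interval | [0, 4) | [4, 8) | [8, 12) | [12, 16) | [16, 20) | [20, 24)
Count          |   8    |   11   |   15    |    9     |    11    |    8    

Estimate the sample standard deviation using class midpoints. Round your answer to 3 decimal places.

6.383

Midpoints: 2, 6, 10, 14, 18, 22
n = 62, Σfm = 732, mean = 11.8065
Σfm² = 11128
Σf(m − x̄)² = Σfm² − (Σfm)²/n = 11128 − 732²/62 = 2485.6774
Sample variance = 2485.6774 / 61 = 40.7488
Standard deviation = √40.7488 = 6.3835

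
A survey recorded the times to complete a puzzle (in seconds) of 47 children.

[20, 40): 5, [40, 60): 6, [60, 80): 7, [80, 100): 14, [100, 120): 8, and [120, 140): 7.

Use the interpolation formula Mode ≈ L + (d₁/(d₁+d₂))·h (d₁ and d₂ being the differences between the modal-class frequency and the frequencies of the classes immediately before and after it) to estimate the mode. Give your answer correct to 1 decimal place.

Modal class: [80, 100) (highest frequency 14).
d₁ = 14 − 7 = 7, d₂ = 14 − 8 = 6
Mode ≈ 80 + (7/(7+6)) × 20 = 80 + 10.7692 = 90.7692

90.8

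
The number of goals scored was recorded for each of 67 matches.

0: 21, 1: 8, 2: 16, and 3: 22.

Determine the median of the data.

Cumulative frequencies: 21, 29, 45, 67
n = 67, so the median is the value in position (n+1)/2 = 34.
Position 34 falls at value 2.

2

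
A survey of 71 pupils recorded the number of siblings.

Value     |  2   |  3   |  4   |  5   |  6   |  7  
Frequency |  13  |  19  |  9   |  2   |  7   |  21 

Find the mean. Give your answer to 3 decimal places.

Values: 2, 3, 4, 5, 6, 7
Σfx = 13×2 + 19×3 + 9×4 + 2×5 + 7×6 + 21×7 = 318
n = Σf = 71
Mean = 318 / 71 = 4.4789

4.479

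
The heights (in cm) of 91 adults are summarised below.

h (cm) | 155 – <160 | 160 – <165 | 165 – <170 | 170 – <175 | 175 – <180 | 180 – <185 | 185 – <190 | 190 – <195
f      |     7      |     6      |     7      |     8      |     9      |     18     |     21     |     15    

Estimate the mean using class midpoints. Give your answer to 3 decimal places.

Midpoints: 157.5, 162.5, 167.5, 172.5, 177.5, 182.5, 187.5, 192.5
Σfm = 7×157.5 + 6×162.5 + 7×167.5 + 8×172.5 + 9×177.5 + 18×182.5 + 21×187.5 + 15×192.5 = 16337.5
n = Σf = 91
Mean = 16337.5 / 91 = 179.5330

179.533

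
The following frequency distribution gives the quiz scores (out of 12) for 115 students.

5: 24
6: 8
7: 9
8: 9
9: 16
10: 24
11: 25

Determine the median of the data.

9

Cumulative frequencies: 24, 32, 41, 50, 66, 90, 115
n = 115, so the median is the value in position (n+1)/2 = 58.
Position 58 falls at value 9.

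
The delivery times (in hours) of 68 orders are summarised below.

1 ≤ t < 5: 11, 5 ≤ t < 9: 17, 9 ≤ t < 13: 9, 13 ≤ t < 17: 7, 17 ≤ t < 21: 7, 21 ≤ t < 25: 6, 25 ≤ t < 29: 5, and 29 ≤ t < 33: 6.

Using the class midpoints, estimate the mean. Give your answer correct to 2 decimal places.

Midpoints: 3, 7, 11, 15, 19, 23, 27, 31
Σfm = 11×3 + 17×7 + 9×11 + 7×15 + 7×19 + 6×23 + 5×27 + 6×31 = 948
n = Σf = 68
Mean = 948 / 68 = 13.9412

13.94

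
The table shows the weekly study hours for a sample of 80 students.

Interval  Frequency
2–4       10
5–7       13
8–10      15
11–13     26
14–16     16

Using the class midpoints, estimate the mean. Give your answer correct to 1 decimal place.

9.9

Midpoints: 3, 6, 9, 12, 15
Σfm = 10×3 + 13×6 + 15×9 + 26×12 + 16×15 = 795
n = Σf = 80
Mean = 795 / 80 = 9.9375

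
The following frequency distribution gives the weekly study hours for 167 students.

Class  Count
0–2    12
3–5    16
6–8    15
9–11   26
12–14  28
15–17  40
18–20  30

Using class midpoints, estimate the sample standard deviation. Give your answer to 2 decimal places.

Midpoints: 1, 4, 7, 10, 13, 16, 19
n = 167, Σfm = 2015, mean = 12.0659
Σfm² = 29405
Σf(m − x̄)² = Σfm² − (Σfm)²/n = 29405 − 2015²/167 = 5092.2754
Sample variance = 5092.2754 / 166 = 30.6764
Standard deviation = √30.6764 = 5.5386

5.54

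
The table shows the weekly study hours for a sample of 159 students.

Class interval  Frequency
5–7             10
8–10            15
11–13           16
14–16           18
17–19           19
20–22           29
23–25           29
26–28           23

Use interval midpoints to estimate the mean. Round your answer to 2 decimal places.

18.40

Midpoints: 6, 9, 12, 15, 18, 21, 24, 27
Σfm = 10×6 + 15×9 + 16×12 + 18×15 + 19×18 + 29×21 + 29×24 + 23×27 = 2925
n = Σf = 159
Mean = 2925 / 159 = 18.3962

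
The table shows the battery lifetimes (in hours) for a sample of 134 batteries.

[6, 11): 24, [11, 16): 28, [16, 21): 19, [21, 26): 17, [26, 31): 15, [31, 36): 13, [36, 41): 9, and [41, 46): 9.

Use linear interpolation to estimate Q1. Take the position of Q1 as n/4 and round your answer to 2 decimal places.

12.70

Cumulative frequencies: 24, 52, 71, 88, 103, 116, 125, 134
n = 134; position = n/4 = 33.5.
This falls in the class [11, 16): L = 11, F = 24, f = 28, h = 5.
Lower quartile ≈ 11 + ((33.5 − 24) / 28) × 5 = 12.6964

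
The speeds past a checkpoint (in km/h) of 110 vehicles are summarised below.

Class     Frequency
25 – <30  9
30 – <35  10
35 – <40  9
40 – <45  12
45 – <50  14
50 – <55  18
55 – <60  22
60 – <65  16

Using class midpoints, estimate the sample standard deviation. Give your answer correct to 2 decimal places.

Midpoints: 27.5, 32.5, 37.5, 42.5, 47.5, 52.5, 57.5, 62.5
n = 110, Σfm = 5295, mean = 48.1364
Σfm² = 268137.5
Σf(m − x̄)² = Σfm² − (Σfm)²/n = 268137.5 − 5295²/110 = 13255.4545
Sample variance = 13255.4545 / 109 = 121.6097
Standard deviation = √121.6097 = 11.0277

11.03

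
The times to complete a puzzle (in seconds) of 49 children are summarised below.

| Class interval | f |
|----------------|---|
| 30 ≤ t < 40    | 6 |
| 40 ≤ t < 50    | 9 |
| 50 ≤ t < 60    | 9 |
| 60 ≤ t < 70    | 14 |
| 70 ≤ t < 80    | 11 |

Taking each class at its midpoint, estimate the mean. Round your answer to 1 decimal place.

58.1

Midpoints: 35, 45, 55, 65, 75
Σfm = 6×35 + 9×45 + 9×55 + 14×65 + 11×75 = 2845
n = Σf = 49
Mean = 2845 / 49 = 58.0612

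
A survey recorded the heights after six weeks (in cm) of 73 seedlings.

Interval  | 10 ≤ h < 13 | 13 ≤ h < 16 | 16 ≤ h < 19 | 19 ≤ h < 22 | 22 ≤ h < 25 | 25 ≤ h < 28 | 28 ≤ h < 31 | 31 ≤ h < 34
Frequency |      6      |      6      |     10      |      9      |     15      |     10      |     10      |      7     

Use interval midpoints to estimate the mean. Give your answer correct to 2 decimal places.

Midpoints: 11.5, 14.5, 17.5, 20.5, 23.5, 26.5, 29.5, 32.5
Σfm = 6×11.5 + 6×14.5 + 10×17.5 + 9×20.5 + 15×23.5 + 10×26.5 + 10×29.5 + 7×32.5 = 1655.5
n = Σf = 73
Mean = 1655.5 / 73 = 22.6781

22.68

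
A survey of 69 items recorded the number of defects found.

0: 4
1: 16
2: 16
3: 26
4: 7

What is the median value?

Cumulative frequencies: 4, 20, 36, 62, 69
n = 69, so the median is the value in position (n+1)/2 = 35.
Position 35 falls at value 2.

2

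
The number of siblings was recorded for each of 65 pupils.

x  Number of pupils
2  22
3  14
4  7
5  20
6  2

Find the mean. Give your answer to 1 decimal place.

3.5

Values: 2, 3, 4, 5, 6
Σfx = 22×2 + 14×3 + 7×4 + 20×5 + 2×6 = 226
n = Σf = 65
Mean = 226 / 65 = 3.4769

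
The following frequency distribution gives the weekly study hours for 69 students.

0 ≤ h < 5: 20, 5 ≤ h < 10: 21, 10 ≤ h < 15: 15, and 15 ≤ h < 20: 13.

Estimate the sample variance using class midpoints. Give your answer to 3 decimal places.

Midpoints: 2.5, 7.5, 12.5, 17.5
n = 69, Σfm = 622.5, mean = 9.0217
Σfm² = 7631.25
Σf(m − x̄)² = Σfm² − (Σfm)²/n = 7631.25 − 622.5²/69 = 2015.2174
Sample variance = 2015.2174 / 68 = 29.6355

29.636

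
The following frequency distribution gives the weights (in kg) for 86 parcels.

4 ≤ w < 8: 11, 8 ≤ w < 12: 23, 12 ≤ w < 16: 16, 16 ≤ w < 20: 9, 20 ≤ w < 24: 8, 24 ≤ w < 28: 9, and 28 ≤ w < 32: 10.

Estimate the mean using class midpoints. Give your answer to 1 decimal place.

16.2

Midpoints: 6, 10, 14, 18, 22, 26, 30
Σfm = 11×6 + 23×10 + 16×14 + 9×18 + 8×22 + 9×26 + 10×30 = 1392
n = Σf = 86
Mean = 1392 / 86 = 16.1860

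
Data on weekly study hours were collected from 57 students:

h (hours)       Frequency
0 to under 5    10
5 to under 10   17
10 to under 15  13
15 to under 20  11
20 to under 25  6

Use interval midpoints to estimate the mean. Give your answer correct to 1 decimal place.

11.3

Midpoints: 2.5, 7.5, 12.5, 17.5, 22.5
Σfm = 10×2.5 + 17×7.5 + 13×12.5 + 11×17.5 + 6×22.5 = 642.5
n = Σf = 57
Mean = 642.5 / 57 = 11.2719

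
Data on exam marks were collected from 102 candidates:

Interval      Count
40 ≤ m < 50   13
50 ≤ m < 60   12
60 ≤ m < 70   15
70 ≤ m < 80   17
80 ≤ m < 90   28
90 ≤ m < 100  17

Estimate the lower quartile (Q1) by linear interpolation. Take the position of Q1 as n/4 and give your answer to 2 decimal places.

Cumulative frequencies: 13, 25, 40, 57, 85, 102
n = 102; position = n/4 = 25.5.
This falls in the class 60 ≤ m < 70: L = 60, F = 25, f = 15, h = 10.
Lower quartile ≈ 60 + ((25.5 − 25) / 15) × 10 = 60.3333

60.33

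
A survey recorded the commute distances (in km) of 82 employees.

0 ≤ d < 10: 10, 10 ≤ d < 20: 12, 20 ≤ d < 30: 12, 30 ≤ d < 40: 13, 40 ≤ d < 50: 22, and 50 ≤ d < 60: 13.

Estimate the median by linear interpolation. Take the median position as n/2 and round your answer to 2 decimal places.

Cumulative frequencies: 10, 22, 34, 47, 69, 82
n = 82; position = n/2 = 41.
This falls in the class 30 ≤ d < 40: L = 30, F = 34, f = 13, h = 10.
Median ≈ 30 + ((41 − 34) / 13) × 10 = 35.3846

35.38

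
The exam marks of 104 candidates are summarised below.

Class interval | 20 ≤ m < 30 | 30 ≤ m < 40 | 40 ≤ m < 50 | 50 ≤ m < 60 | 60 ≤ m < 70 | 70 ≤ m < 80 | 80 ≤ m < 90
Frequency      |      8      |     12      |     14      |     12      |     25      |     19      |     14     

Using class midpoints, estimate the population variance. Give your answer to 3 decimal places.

330.020

Midpoints: 25, 35, 45, 55, 65, 75, 85
n = 104, Σfm = 6150, mean = 59.1346
Σfm² = 398000
Σf(m − x̄)² = Σfm² − (Σfm)²/n = 398000 − 6150²/104 = 34322.1154
Population variance = 34322.1154 / 104 = 330.0203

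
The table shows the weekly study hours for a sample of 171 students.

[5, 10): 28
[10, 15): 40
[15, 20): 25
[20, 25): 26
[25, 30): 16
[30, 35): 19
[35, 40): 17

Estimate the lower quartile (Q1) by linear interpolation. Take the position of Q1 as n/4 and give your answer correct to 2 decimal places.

11.84

Cumulative frequencies: 28, 68, 93, 119, 135, 154, 171
n = 171; position = n/4 = 42.75.
This falls in the class [10, 15): L = 10, F = 28, f = 40, h = 5.
Lower quartile ≈ 10 + ((42.75 − 28) / 40) × 5 = 11.8438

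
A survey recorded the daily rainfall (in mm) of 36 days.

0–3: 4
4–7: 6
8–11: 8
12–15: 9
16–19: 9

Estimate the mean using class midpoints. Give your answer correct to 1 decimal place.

Midpoints: 1.5, 5.5, 9.5, 13.5, 17.5
Σfm = 4×1.5 + 6×5.5 + 8×9.5 + 9×13.5 + 9×17.5 = 394
n = Σf = 36
Mean = 394 / 36 = 10.9444

10.9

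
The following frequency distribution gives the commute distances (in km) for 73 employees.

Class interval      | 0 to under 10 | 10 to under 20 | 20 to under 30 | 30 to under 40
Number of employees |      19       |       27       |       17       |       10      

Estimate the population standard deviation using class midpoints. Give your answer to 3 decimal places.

Midpoints: 5, 15, 25, 35
n = 73, Σfm = 1275, mean = 17.4658
Σfm² = 29425
Σf(m − x̄)² = Σfm² − (Σfm)²/n = 29425 − 1275²/73 = 7156.1644
Population variance = 7156.1644 / 73 = 98.0296
Standard deviation = √98.0296 = 9.9010

9.901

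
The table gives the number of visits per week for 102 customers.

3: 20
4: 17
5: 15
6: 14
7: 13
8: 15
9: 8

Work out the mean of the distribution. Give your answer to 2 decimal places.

5.59

Values: 3, 4, 5, 6, 7, 8, 9
Σfx = 20×3 + 17×4 + 15×5 + 14×6 + 13×7 + 15×8 + 8×9 = 570
n = Σf = 102
Mean = 570 / 102 = 5.5882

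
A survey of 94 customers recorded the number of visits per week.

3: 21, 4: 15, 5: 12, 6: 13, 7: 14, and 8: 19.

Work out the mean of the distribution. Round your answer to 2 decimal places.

Values: 3, 4, 5, 6, 7, 8
Σfx = 21×3 + 15×4 + 12×5 + 13×6 + 14×7 + 19×8 = 511
n = Σf = 94
Mean = 511 / 94 = 5.4362

5.44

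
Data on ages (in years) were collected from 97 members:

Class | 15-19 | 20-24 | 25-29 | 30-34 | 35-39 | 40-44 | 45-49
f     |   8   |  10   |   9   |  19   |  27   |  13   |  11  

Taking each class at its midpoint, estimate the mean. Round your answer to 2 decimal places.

33.70

Midpoints: 17, 22, 27, 32, 37, 42, 47
Σfm = 8×17 + 10×22 + 9×27 + 19×32 + 27×37 + 13×42 + 11×47 = 3269
n = Σf = 97
Mean = 3269 / 97 = 33.7010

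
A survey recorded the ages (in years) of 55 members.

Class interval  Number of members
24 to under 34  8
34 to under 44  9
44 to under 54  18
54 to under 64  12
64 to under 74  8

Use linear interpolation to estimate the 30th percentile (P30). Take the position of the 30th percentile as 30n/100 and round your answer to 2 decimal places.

43.44

Cumulative frequencies: 8, 17, 35, 47, 55
n = 55; position = 30n/100 = 16.5.
This falls in the class 34 to under 44: L = 34, F = 8, f = 9, h = 10.
30th percentile ≈ 34 + ((16.5 − 8) / 9) × 10 = 43.4444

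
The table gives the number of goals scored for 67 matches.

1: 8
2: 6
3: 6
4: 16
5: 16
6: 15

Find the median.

4

Cumulative frequencies: 8, 14, 20, 36, 52, 67
n = 67, so the median is the value in position (n+1)/2 = 34.
Position 34 falls at value 4.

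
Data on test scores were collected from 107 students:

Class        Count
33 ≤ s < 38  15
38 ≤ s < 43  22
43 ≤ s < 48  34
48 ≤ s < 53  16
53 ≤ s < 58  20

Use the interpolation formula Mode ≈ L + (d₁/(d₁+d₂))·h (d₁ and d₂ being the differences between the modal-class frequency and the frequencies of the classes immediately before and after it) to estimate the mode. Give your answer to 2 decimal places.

Modal class: 43 ≤ s < 48 (highest frequency 34).
d₁ = 34 − 22 = 12, d₂ = 34 − 16 = 18
Mode ≈ 43 + (12/(12+18)) × 5 = 43 + 2.0000 = 45.0000

45.00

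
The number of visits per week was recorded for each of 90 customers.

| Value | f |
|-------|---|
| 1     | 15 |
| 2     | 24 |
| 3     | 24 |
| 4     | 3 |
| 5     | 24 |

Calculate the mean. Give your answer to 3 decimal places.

Values: 1, 2, 3, 4, 5
Σfx = 15×1 + 24×2 + 24×3 + 3×4 + 24×5 = 267
n = Σf = 90
Mean = 267 / 90 = 2.9667

2.967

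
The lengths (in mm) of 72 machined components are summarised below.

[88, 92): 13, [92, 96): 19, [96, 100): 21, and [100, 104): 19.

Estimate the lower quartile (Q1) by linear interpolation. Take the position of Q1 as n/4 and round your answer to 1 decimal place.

93.1

Cumulative frequencies: 13, 32, 53, 72
n = 72; position = n/4 = 18.
This falls in the class [92, 96): L = 92, F = 13, f = 19, h = 4.
Lower quartile ≈ 92 + ((18 − 13) / 19) × 4 = 93.0526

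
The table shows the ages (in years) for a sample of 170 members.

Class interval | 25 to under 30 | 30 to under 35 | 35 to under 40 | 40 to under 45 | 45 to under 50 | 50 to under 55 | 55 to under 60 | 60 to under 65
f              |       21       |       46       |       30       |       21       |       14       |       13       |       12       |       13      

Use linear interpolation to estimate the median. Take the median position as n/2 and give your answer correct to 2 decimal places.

38.00

Cumulative frequencies: 21, 67, 97, 118, 132, 145, 157, 170
n = 170; position = n/2 = 85.
This falls in the class 35 to under 40: L = 35, F = 67, f = 30, h = 5.
Median ≈ 35 + ((85 − 67) / 30) × 5 = 38.0000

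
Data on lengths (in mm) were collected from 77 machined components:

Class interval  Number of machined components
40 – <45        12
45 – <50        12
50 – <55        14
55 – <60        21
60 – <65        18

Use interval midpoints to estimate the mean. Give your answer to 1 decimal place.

Midpoints: 42.5, 47.5, 52.5, 57.5, 62.5
Σfm = 12×42.5 + 12×47.5 + 14×52.5 + 21×57.5 + 18×62.5 = 4147.5
n = Σf = 77
Mean = 4147.5 / 77 = 53.8636

53.9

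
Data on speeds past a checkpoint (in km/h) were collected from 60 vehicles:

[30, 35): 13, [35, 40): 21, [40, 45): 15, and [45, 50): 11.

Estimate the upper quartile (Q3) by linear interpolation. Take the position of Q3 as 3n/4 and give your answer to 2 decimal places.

43.67

Cumulative frequencies: 13, 34, 49, 60
n = 60; position = 3n/4 = 45.
This falls in the class [40, 45): L = 40, F = 34, f = 15, h = 5.
Upper quartile ≈ 40 + ((45 − 34) / 15) × 5 = 43.6667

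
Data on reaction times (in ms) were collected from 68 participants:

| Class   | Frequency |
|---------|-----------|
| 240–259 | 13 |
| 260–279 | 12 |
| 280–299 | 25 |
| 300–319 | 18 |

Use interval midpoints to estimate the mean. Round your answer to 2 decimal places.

Midpoints: 249.5, 269.5, 289.5, 309.5
Σfm = 13×249.5 + 12×269.5 + 25×289.5 + 18×309.5 = 19286
n = Σf = 68
Mean = 19286 / 68 = 283.6176

283.62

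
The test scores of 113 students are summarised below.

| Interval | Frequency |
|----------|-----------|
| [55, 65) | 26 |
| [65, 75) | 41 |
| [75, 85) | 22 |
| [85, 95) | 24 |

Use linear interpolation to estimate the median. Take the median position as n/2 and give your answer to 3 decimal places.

Cumulative frequencies: 26, 67, 89, 113
n = 113; position = n/2 = 56.5.
This falls in the class [65, 75): L = 65, F = 26, f = 41, h = 10.
Median ≈ 65 + ((56.5 − 26) / 41) × 10 = 72.4390

72.439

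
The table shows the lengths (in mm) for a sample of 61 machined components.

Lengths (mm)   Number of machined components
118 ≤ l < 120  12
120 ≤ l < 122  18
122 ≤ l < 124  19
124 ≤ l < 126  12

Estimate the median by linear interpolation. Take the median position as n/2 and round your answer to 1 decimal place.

Cumulative frequencies: 12, 30, 49, 61
n = 61; position = n/2 = 30.5.
This falls in the class 122 ≤ l < 124: L = 122, F = 30, f = 19, h = 2.
Median ≈ 122 + ((30.5 − 30) / 19) × 2 = 122.0526

122.1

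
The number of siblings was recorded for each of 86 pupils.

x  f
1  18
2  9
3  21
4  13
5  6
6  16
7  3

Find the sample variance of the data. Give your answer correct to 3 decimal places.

3.428

Values: 1, 2, 3, 4, 5, 6, 7
n = 86, Σfx = 298, mean = 3.4651
Σfx² = 1324
Σf(x − x̄)² = Σfx² − (Σfx)²/n = 1324 − 298²/86 = 291.3953
Sample variance = 291.3953 / 85 = 3.4282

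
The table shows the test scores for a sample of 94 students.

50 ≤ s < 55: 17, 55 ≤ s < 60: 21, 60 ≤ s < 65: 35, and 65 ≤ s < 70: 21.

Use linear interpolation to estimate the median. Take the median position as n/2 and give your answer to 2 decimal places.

Cumulative frequencies: 17, 38, 73, 94
n = 94; position = n/2 = 47.
This falls in the class 60 ≤ s < 65: L = 60, F = 38, f = 35, h = 5.
Median ≈ 60 + ((47 − 38) / 35) × 5 = 61.2857

61.29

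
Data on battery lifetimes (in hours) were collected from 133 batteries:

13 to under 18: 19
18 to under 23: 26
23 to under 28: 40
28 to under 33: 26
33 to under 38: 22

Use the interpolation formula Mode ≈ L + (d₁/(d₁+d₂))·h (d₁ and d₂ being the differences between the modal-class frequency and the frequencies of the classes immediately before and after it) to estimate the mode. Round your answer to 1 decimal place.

Modal class: 23 to under 28 (highest frequency 40).
d₁ = 40 − 26 = 14, d₂ = 40 − 26 = 14
Mode ≈ 23 + (14/(14+14)) × 5 = 23 + 2.5000 = 25.5000

25.5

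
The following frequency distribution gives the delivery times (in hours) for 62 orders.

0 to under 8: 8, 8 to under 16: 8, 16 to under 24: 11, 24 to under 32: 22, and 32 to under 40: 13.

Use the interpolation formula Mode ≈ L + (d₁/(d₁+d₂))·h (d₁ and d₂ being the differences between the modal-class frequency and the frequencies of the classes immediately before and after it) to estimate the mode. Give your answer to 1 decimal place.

Modal class: 24 to under 32 (highest frequency 22).
d₁ = 22 − 11 = 11, d₂ = 22 − 13 = 9
Mode ≈ 24 + (11/(11+9)) × 8 = 24 + 4.4000 = 28.4000

28.4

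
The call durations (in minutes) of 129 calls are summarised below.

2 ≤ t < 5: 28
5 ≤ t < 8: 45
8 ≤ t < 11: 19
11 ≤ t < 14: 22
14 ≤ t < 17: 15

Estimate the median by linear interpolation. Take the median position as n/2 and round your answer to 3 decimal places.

Cumulative frequencies: 28, 73, 92, 114, 129
n = 129; position = n/2 = 64.5.
This falls in the class 5 ≤ t < 8: L = 5, F = 28, f = 45, h = 3.
Median ≈ 5 + ((64.5 − 28) / 45) × 3 = 7.4333

7.433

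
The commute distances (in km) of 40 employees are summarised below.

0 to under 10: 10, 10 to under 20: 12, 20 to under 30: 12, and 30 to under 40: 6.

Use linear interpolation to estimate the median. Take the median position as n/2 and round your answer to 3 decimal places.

Cumulative frequencies: 10, 22, 34, 40
n = 40; position = n/2 = 20.
This falls in the class 10 to under 20: L = 10, F = 10, f = 12, h = 10.
Median ≈ 10 + ((20 − 10) / 12) × 10 = 18.3333

18.333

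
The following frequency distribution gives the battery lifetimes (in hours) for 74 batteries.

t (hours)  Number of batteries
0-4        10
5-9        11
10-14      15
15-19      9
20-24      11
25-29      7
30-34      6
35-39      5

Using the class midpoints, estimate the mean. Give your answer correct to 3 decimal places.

16.730

Midpoints: 2, 7, 12, 17, 22, 27, 32, 37
Σfm = 10×2 + 11×7 + 15×12 + 9×17 + 11×22 + 7×27 + 6×32 + 5×37 = 1238
n = Σf = 74
Mean = 1238 / 74 = 16.7297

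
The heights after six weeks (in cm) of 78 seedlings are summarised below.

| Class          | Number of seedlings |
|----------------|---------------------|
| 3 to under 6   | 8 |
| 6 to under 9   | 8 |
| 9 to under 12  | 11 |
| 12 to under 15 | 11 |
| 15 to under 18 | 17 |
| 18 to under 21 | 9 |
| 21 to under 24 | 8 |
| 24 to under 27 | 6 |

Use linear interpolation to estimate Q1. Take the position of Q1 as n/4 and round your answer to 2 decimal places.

9.95

Cumulative frequencies: 8, 16, 27, 38, 55, 64, 72, 78
n = 78; position = n/4 = 19.5.
This falls in the class 9 to under 12: L = 9, F = 16, f = 11, h = 3.
Lower quartile ≈ 9 + ((19.5 − 16) / 11) × 3 = 9.9545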